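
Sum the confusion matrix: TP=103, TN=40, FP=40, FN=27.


Total = TP + TN + FP + FN
= 103 + 40 + 40 + 27
= 210
(Predicted positive: 143, predicted negative: 67)

210


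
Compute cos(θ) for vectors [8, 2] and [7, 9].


A·B = 8·7 + 2·9 = 74
‖A‖ = √68 = 8.2462, ‖B‖ = √130 = 11.4018
cos = 74/(√68·√130) = 74/√8840 = 0.7871

0.7871


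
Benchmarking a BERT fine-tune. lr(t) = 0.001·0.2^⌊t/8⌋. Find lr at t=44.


n_drops = ⌊44/8⌋ = 5
lr = 0.001·0.2^5 = 0.001·0.00032 = 0.00000032

0.00000032


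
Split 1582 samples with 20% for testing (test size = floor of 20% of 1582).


Test = ⌊1582·20/100⌋ = 316
Train = 1582 - 316 = 1266

Train: 1266, Test: 316


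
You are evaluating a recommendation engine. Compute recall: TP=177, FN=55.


Recall = TP/(TP+FN)
= 177/(177+55)
= 177/232 = 76.29%

76.29%


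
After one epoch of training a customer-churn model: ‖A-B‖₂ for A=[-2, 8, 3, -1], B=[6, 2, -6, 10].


d = √((-2-6)² + (8-2)² + (3+ 6)² + (-1-10)²)
  = √(64 + 36 + 81 + 121)
  = √302 = 17.3781

17.3781


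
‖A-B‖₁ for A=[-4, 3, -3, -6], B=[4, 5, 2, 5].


d = |-4-4| + |3-5| + |-3-2| + |-6-5|
  = 8 + 2 + 5 + 11
  = 26

26


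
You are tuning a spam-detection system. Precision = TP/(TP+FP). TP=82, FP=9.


Precision = TP/(TP+FP)
= 82/(82+9)
= 82/91 = 90.11%

90.11%


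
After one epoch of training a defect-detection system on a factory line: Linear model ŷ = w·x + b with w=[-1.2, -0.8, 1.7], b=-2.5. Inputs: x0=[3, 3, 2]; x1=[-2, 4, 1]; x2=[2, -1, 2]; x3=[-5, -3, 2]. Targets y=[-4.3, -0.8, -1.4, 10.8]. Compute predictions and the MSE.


ŷ0 = (-1.2)·(3) + (-0.8)·(3) + (1.7)·(2) - 2.5 = -5.1
ŷ1 = (-1.2)·(-2) + (-0.8)·(4) + (1.7)·(1) - 2.5 = -1.6
ŷ2 = (-1.2)·(2) + (-0.8)·(-1) + (1.7)·(2) - 2.5 = -0.7
ŷ3 = (-1.2)·(-5) + (-0.8)·(-3) + (1.7)·(2) - 2.5 = 9.3
errors² = [0.64, 0.64, 0.49, 2.25]
MSE = 4.0200/4 = 1.005

1.005


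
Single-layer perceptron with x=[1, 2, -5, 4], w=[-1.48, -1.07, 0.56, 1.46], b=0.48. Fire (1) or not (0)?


z = (1)·(-1.48) + (2)·(-1.07) + (-5)·(0.56) + (4)·(1.46) + 0.48
  = -0.1
step(z) = 0 (z<0)

0


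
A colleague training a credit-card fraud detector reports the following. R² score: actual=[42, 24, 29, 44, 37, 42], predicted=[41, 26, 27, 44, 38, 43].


ȳ = 36.3333
SS_res = Σ(y-ŷ)² = 11
SS_tot = Σ(y-ȳ)² = 329.33
R² = 1 - SS_res/SS_tot = 1 - 0.0334 = 0.9666

0.9666


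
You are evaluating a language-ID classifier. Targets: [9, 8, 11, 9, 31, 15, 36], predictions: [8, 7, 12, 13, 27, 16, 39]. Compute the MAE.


Absolute errors: |9-8|=1, |8-7|=1, |11-12|=1, |9-13|=4, |31-27|=4, |15-16|=1, |36-39|=3
Sum = 15
MAE = 15/7 = 15/7

15/7


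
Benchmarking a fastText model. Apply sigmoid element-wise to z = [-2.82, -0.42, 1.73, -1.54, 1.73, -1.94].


σ(-2.82) = 1/(1+e^2.82) = 0.0563
σ(-0.42) = 1/(1+e^0.42) = 0.3965
σ(1.73) = 1/(1+e^-1.73) = 0.8494
σ(-1.54) = 1/(1+e^1.54) = 0.1765
σ(1.73) = 1/(1+e^-1.73) = 0.8494
σ(-1.94) = 1/(1+e^1.94) = 0.1256
result = [0.0563, 0.3965, 0.8494, 0.1765, 0.8494, 0.1256]

[0.0563, 0.3965, 0.8494, 0.1765, 0.8494, 0.1256]


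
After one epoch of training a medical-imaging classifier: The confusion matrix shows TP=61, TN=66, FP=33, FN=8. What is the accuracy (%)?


Accuracy = (TP+TN)/(TP+TN+FP+FN)
= (61+66)/(168)
= 127/168 = 75.6%

75.6%


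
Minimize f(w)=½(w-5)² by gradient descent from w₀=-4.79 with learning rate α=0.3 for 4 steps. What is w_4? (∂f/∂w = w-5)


step 1: grad = -4.79-5 = -9.79; w = -4.79 - 0.3·(-9.79) = -1.853
step 2: grad = -1.853-5 = -6.853; w = -1.853 - 0.3·(-6.853) = 0.2029
step 3: grad = 0.2029-5 = -4.7971; w = 0.2029 - 0.3·(-4.7971) = 1.64203
step 4: grad = 1.64203-5 = -3.35797; w = 1.64203 - 0.3·(-3.35797) = 2.649421

2.649421


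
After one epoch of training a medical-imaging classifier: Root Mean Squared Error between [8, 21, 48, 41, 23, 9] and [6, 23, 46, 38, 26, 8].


MSE = 31/6 = 5.1667
RMSE = √(31/6) = 2.273

2.273


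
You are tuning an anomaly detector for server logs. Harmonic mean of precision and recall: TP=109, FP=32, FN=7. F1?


Precision = 109/141 = 0.773
Recall = 109/116 = 0.9397
F1 = 2·P·R/(P+R) = 2·TP/(2·TP+FP+FN) = 218/(218+32+7) = 218/257 = 0.8482

0.8482


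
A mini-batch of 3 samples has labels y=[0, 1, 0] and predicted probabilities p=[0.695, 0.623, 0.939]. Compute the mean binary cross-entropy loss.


L[0] = -ln(1-0.695) = -ln(0.305) = 1.1874
L[1] = -ln(0.623) = 0.4732
L[2] = -ln(1-0.939) = -ln(0.061) = 2.7969
mean = (1.1874 + 0.4732 + 2.7969)/3 = 1.4858

1.4858


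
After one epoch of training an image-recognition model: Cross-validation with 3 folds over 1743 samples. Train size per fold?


Fold size = 1743/3 = 581
Training per fold = 1743 - 581 = 1162

1162


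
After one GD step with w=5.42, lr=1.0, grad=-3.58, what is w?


w_new = w - α·∇
= 5.42 - 1.0·-3.58
= 5.42 + 3.58
= 9

9


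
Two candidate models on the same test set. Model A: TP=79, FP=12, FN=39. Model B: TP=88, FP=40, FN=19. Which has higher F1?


Model A: P=79/91=0.8681, R=79/118=0.6695, F1=2PR/(P+R)=2TP/(2TP+FP+FN)=158/209=0.756
Model B: P=88/128=0.6875, R=88/107=0.8224, F1=2PR/(P+R)=2TP/(2TP+FP+FN)=176/235=0.7489
0.756 > 0.7489 → Model A

Model A


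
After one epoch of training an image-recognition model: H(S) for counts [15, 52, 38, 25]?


Probabilities: [15/130, 52/130, 38/130, 25/130] ≈ [0.1154, 0.4, 0.2923, 0.1923]
H = -((15/130)·log₂(15/130) + (52/130)·log₂(52/130) + (38/130)·log₂(38/130) + (25/130)·log₂(25/130))
  = 1.8643 bits

1.8643 bits


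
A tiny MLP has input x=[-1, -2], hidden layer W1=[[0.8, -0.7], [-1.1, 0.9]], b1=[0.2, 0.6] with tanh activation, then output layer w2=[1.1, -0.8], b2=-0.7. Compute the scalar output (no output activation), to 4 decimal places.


z1[0] = (0.8)·(-1) + (-0.7)·(-2) + 0.2 = 0.8
z1[1] = (-1.1)·(-1) + (0.9)·(-2) + 0.6 = -0.1
h = tanh(z1) = [0.664, -0.0997]
output = (1.1)·(0.664) + (-0.8)·(-0.0997) - 0.7 = 0.1102

0.1102


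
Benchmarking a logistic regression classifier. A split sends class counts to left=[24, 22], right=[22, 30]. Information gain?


Parent = [46, 52], H_parent = 0.9973
H_left = 0.9986 (n=46), H_right = 0.9829 (n=52)
H_children = (46/98)·0.9986 + (52/98)·0.9829 = 0.9903
IG = 0.9973 - 0.9903 = 0.007

0.007


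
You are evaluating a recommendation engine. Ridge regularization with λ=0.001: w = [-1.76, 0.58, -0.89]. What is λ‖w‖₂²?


‖w‖₂² = (-1.76)² + (0.58)² + (-0.89)²
     = 3.0976 + 0.3364 + 0.7921
     = 4.2261
λ·‖w‖₂² = 0.001·4.2261 = 0.004226

0.004226


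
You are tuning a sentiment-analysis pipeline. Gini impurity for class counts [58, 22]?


Probabilities: [58/80, 22/80] ≈ [0.725, 0.275]
Σpᵢ² = (3364 + 484)/80² = 3848/6400
Gini = 1 - Σpᵢ² = 1 - 3848/6400 = 0.3988

0.3988


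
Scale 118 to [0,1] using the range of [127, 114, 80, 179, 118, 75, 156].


min=75, max=179
(118-75)/(179-75) = 43/104 = 0.4135

0.4135


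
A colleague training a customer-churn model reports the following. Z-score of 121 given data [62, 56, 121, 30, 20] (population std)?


μ = 57.8, σ = 35.2613
z = (121 - 57.8)/35.2613 = 1.7923

1.7923


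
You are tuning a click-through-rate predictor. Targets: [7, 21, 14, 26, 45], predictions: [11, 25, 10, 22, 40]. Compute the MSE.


Squared errors: (7-11)²=16, (21-25)²=16, (14-10)²=16, (26-22)²=16, (45-40)²=25
Sum = 89
MSE = 89/5 = 89/5

89/5


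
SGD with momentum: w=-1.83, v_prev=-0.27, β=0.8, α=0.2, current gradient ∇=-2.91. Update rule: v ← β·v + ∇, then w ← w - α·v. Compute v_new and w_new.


v_new = 0.8·-0.27 - 2.91 = -0.216 - 2.91 = -3.126
w_new = -1.83 - 0.2·-3.126 = -1.83 + 0.6252 = -1.2048

v_new=-3.126, w_new=-1.2048


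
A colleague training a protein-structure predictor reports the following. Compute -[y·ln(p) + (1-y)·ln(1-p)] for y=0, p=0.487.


BCE = -[y·ln(p) + (1-y)·ln(1-p)]
= -0 - 1·ln(1-0.487)
= -ln(0.513) = 0.6675

0.6675


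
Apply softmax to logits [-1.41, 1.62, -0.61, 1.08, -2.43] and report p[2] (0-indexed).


Exponentials: e^-1.41=0.2441, e^1.62=5.0531, e^-0.61=0.5434, e^1.08=2.9447, e^-2.43=0.088
Sum = 8.8733
Softmax = [0.0275, 0.5695, 0.0612, 0.3319, 0.0099]
p[2] = 0.5434/8.8733 = 0.0612

0.0612


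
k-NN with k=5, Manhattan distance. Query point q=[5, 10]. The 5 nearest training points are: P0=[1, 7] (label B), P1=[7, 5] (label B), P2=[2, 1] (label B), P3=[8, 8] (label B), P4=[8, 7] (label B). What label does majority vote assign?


d(q,P0) = 7  (label B)
d(q,P1) = 7  (label B)
d(q,P2) = 12  (label B)
d(q,P3) = 5  (label B)
d(q,P4) = 6  (label B)
Votes: A=0, B=5
Majority → B

B


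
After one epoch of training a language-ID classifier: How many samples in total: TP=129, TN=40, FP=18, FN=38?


Total = TP + TN + FP + FN
= 129 + 40 + 18 + 38
= 225
(Predicted positive: 147, predicted negative: 78)

225


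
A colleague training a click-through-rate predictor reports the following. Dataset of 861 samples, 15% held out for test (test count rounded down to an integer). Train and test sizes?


Test = ⌊861·15/100⌋ = 129
Train = 861 - 129 = 732

Train: 732, Test: 129


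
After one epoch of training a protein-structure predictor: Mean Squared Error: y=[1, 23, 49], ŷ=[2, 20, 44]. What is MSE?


Squared errors: (1-2)²=1, (23-20)²=9, (49-44)²=25
Sum = 35
MSE = 35/3 = 35/3

35/3


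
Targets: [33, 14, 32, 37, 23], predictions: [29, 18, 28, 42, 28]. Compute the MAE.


Absolute errors: |33-29|=4, |14-18|=4, |32-28|=4, |37-42|=5, |23-28|=5
Sum = 22
MAE = 22/5 = 22/5

22/5


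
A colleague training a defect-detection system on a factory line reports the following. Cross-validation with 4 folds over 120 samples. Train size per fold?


Fold size = 120/4 = 30
Training per fold = 120 - 30 = 90

90


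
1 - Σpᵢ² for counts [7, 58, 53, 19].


Probabilities: [7/137, 58/137, 53/137, 19/137] ≈ [0.0511, 0.4234, 0.3869, 0.1387]
Σpᵢ² = (49 + 3364 + 2809 + 361)/137² = 6583/18769
Gini = 1 - Σpᵢ² = 1 - 6583/18769 = 0.6493

0.6493


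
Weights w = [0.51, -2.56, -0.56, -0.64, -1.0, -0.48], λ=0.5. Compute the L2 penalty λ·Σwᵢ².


‖w‖₂² = (0.51)² + (-2.56)² + (-0.56)² + (-0.64)² + (-1.0)² + (-0.48)²
     = 0.2601 + 6.5536 + 0.3136 + 0.4096 + 1 + 0.2304
     = 8.7673
λ·‖w‖₂² = 0.5·8.7673 = 4.38365

4.38365


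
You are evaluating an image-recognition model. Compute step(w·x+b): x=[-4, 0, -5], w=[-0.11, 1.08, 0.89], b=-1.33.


z = (-4)·(-0.11) + (0)·(1.08) + (-5)·(0.89) - 1.33
  = -5.34
step(z) = 0 (z<0)

0


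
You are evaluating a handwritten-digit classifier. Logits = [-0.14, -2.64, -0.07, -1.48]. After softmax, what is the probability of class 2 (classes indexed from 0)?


Exponentials: e^-0.14=0.8694, e^-2.64=0.0714, e^-0.07=0.9324, e^-1.48=0.2276
Sum = 2.1008
Softmax = [0.4138, 0.034, 0.4438, 0.1084]
p[2] = 0.9324/2.1008 = 0.4438

0.4438


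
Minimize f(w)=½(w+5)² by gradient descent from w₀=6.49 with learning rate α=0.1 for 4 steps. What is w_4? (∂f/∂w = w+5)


step 1: grad = 6.49+5 = 11.49; w = 6.49 - 0.1·(11.49) = 5.341
step 2: grad = 5.341+5 = 10.341; w = 5.341 - 0.1·(10.341) = 4.3069
step 3: grad = 4.3069+5 = 9.3069; w = 4.3069 - 0.1·(9.3069) = 3.37621
step 4: grad = 3.37621+5 = 8.37621; w = 3.37621 - 0.1·(8.37621) = 2.538589

2.538589


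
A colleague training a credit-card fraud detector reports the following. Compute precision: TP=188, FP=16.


Precision = TP/(TP+FP)
= 188/(188+16)
= 188/204 = 92.16%

92.16%


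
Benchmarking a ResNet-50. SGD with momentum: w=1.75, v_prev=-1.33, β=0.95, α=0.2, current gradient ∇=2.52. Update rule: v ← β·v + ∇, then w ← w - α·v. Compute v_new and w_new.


v_new = 0.95·-1.33 + 2.52 = -1.2635 + 2.52 = 1.2565
w_new = 1.75 - 0.2·1.2565 = 1.75 - 0.2513 = 1.4987

v_new=1.2565, w_new=1.4987


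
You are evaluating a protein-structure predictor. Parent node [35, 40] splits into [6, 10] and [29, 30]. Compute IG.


Parent = [35, 40], H_parent = 0.9968
H_left = 0.9544 (n=16), H_right = 0.9998 (n=59)
H_children = (16/75)·0.9544 + (59/75)·0.9998 = 0.9901
IG = 0.9968 - 0.9901 = 0.0067

0.0067


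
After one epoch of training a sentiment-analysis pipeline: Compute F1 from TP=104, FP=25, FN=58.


Precision = 104/129 = 0.8062
Recall = 104/162 = 0.642
F1 = 2·P·R/(P+R) = 2·TP/(2·TP+FP+FN) = 208/(208+25+58) = 208/291 = 0.7148

0.7148


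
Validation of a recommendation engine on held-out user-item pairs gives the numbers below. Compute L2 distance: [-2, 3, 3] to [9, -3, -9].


d = √((-2-9)² + (3+ 3)² + (3+ 9)²)
  = √(121 + 36 + 144)
  = √301 = 17.3494

17.3494


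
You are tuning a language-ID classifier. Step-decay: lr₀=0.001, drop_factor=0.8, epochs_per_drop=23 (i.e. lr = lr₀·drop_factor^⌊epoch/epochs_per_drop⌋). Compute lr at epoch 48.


n_drops = ⌊48/23⌋ = 2
lr = 0.001·0.8^2 = 0.001·0.64 = 0.00064

0.00064


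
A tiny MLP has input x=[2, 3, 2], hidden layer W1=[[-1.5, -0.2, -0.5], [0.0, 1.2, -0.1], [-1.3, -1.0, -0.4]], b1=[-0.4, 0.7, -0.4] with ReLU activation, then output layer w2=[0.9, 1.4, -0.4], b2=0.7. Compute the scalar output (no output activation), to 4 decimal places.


z1[0] = (-1.5)·(2) + (-0.2)·(3) + (-0.5)·(2) - 0.4 = -5.0
z1[1] = (0.0)·(2) + (1.2)·(3) + (-0.1)·(2) + 0.7 = 4.1
z1[2] = (-1.3)·(2) + (-1.0)·(3) + (-0.4)·(2) - 0.4 = -6.8
h = ReLU(z1) = [0.0, 4.1, 0.0]
output = (0.9)·(0.0) + (1.4)·(4.1) + (-0.4)·(0.0) + 0.7 = 6.44

6.44


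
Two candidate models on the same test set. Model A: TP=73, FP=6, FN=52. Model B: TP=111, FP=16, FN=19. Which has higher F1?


Model A: P=73/79=0.9241, R=73/125=0.584, F1=2PR/(P+R)=2TP/(2TP+FP+FN)=146/204=0.7157
Model B: P=111/127=0.874, R=111/130=0.8538, F1=2PR/(P+R)=2TP/(2TP+FP+FN)=222/257=0.8638
0.7157 < 0.8638 → Model B

Model B


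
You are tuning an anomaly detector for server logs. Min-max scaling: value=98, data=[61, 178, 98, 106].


min=61, max=178
(98-61)/(178-61) = 37/117 = 0.3162

0.3162


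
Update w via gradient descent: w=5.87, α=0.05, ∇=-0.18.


w_new = w - α·∇
= 5.87 - 0.05·-0.18
= 5.87 + 0.009
= 5.879

5.879


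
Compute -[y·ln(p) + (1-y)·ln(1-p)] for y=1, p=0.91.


BCE = -[y·ln(p) + (1-y)·ln(1-p)]
= -1·ln(0.91) - 0
= -ln(0.91) = 0.0943

0.0943


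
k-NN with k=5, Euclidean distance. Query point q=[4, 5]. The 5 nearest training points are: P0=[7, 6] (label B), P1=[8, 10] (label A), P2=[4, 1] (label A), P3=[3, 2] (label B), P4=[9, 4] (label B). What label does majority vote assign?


d(q,P0) = 3.1623  (label B)
d(q,P1) = 6.4031  (label A)
d(q,P2) = 4.0  (label A)
d(q,P3) = 3.1623  (label B)
d(q,P4) = 5.099  (label B)
Votes: A=2, B=3
Majority → B

B


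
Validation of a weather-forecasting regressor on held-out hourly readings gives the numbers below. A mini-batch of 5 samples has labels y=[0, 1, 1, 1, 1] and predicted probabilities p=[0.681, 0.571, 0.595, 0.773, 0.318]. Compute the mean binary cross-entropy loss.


L[0] = -ln(1-0.681) = -ln(0.319) = 1.1426
L[1] = -ln(0.571) = 0.5604
L[2] = -ln(0.595) = 0.5192
L[3] = -ln(0.773) = 0.2575
L[4] = -ln(0.318) = 1.1457
mean = (1.1426 + 0.5604 + 0.5192 + 0.2575 + 1.1457)/5 = 0.7251

0.7251


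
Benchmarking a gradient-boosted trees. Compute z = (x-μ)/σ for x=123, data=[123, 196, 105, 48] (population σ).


μ = 118, σ = 52.863
z = (123 - 118)/52.863 = 0.0946

0.0946


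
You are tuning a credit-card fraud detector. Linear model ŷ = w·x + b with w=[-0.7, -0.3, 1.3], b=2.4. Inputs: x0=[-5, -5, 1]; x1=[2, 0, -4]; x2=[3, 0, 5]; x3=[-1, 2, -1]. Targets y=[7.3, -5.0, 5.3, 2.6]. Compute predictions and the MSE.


ŷ0 = (-0.7)·(-5) + (-0.3)·(-5) + (1.3)·(1) + 2.4 = 8.7
ŷ1 = (-0.7)·(2) + (-0.3)·(0) + (1.3)·(-4) + 2.4 = -4.2
ŷ2 = (-0.7)·(3) + (-0.3)·(0) + (1.3)·(5) + 2.4 = 6.8
ŷ3 = (-0.7)·(-1) + (-0.3)·(2) + (1.3)·(-1) + 2.4 = 1.2
errors² = [1.96, 0.64, 2.25, 1.96]
MSE = 6.8100/4 = 1.7025

1.7025


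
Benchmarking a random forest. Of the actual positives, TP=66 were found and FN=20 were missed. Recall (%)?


Recall = TP/(TP+FN)
= 66/(66+20)
= 66/86 = 76.74%

76.74%


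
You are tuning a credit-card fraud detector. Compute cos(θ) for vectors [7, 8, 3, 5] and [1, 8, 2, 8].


A·B = 7·1 + 8·8 + 3·2 + 5·8 = 117
‖A‖ = √147 = 12.1244, ‖B‖ = √133 = 11.5326
cos = 117/(√147·√133) = 117/√19551 = 0.8368

0.8368


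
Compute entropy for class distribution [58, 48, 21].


Probabilities: [58/127, 48/127, 21/127] ≈ [0.4567, 0.378, 0.1654]
H = -((58/127)·log₂(58/127) + (48/127)·log₂(48/127) + (21/127)·log₂(21/127))
  = 1.4762 bits

1.4762 bits


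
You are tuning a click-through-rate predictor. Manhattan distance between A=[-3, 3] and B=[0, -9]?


d = |-3-0| + |3+ 9|
  = 3 + 12
  = 15

15


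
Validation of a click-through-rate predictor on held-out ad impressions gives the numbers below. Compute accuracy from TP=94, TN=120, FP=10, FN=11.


Accuracy = (TP+TN)/(TP+TN+FP+FN)
= (94+120)/(235)
= 214/235 = 91.06%

91.06%


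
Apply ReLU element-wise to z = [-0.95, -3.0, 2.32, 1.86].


ReLU(-0.95) = max(0, -0.95) = 0.0
ReLU(-3.0) = max(0, -3.0) = 0.0
ReLU(2.32) = max(0, 2.32) = 2.32
ReLU(1.86) = max(0, 1.86) = 1.86
result = [0.0, 0.0, 2.32, 1.86]

[0.0, 0.0, 2.32, 1.86]


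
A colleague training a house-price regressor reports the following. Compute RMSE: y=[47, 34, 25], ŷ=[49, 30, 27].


MSE = 24/3 = 8
RMSE = √(24/3) = 2.8284

2.8284


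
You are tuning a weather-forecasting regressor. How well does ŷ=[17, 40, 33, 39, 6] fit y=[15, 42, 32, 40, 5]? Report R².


ȳ = 26.8
SS_res = Σ(y-ŷ)² = 11
SS_tot = Σ(y-ȳ)² = 1046.8
R² = 1 - SS_res/SS_tot = 1 - 0.0105 = 0.9895

0.9895


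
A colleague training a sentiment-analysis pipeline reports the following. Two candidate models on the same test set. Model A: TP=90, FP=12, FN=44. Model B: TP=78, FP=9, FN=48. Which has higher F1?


Model A: P=90/102=0.8824, R=90/134=0.6716, F1=2PR/(P+R)=2TP/(2TP+FP+FN)=180/236=0.7627
Model B: P=78/87=0.8966, R=78/126=0.619, F1=2PR/(P+R)=2TP/(2TP+FP+FN)=156/213=0.7324
0.7627 > 0.7324 → Model A

Model A


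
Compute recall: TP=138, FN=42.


Recall = TP/(TP+FN)
= 138/(138+42)
= 138/180 = 76.67%

76.67%


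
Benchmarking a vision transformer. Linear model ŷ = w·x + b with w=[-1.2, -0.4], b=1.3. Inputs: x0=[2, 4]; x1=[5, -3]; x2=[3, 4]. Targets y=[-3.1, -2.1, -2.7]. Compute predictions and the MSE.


ŷ0 = (-1.2)·(2) + (-0.4)·(4) + 1.3 = -2.7
ŷ1 = (-1.2)·(5) + (-0.4)·(-3) + 1.3 = -3.5
ŷ2 = (-1.2)·(3) + (-0.4)·(4) + 1.3 = -3.9
errors² = [0.16, 1.96, 1.44]
MSE = 3.5600/3 = 1.1867

1.1867


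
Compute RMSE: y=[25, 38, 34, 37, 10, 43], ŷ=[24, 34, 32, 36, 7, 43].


MSE = 31/6 = 5.1667
RMSE = √(31/6) = 2.273

2.273


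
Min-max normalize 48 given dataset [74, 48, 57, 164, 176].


min=48, max=176
(48-48)/(176-48) = 0/128 = 0.0

0.0


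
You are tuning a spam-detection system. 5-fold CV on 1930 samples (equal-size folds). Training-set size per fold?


Fold size = 1930/5 = 386
Training per fold = 1930 - 386 = 1544

1544


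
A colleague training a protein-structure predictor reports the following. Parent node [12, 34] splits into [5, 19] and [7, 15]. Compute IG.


Parent = [12, 34], H_parent = 0.8281
H_left = 0.7383 (n=24), H_right = 0.9024 (n=22)
H_children = (24/46)·0.7383 + (22/46)·0.9024 = 0.8168
IG = 0.8281 - 0.8168 = 0.0113

0.0113


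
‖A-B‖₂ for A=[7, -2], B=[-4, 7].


d = √((7+ 4)² + (-2-7)²)
  = √(121 + 81)
  = √202 = 14.2127

14.2127


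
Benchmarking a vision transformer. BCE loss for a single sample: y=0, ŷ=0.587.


BCE = -[y·ln(p) + (1-y)·ln(1-p)]
= -0 - 1·ln(1-0.587)
= -ln(0.413) = 0.8843

0.8843


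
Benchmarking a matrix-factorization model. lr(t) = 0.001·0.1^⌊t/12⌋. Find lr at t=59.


n_drops = ⌊59/12⌋ = 4
lr = 0.001·0.1^4 = 0.001·0.0001 = 0.0000001

0.0000001


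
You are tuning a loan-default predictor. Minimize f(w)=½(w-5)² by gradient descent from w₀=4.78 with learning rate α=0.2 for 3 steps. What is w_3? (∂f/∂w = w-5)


step 1: grad = 4.78-5 = -0.22; w = 4.78 - 0.2·(-0.22) = 4.824
step 2: grad = 4.824-5 = -0.176; w = 4.824 - 0.2·(-0.176) = 4.8592
step 3: grad = 4.8592-5 = -0.1408; w = 4.8592 - 0.2·(-0.1408) = 4.88736

4.88736


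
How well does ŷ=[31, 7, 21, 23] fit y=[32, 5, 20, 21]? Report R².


ȳ = 19.5
SS_res = Σ(y-ŷ)² = 10
SS_tot = Σ(y-ȳ)² = 369
R² = 1 - SS_res/SS_tot = 1 - 0.0271 = 0.9729

0.9729


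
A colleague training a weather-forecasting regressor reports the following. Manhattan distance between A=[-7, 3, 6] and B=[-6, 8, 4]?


d = |-7+ 6| + |3-8| + |6-4|
  = 1 + 5 + 2
  = 8

8


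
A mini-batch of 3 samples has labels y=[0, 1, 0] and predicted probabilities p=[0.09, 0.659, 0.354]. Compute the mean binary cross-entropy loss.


L[0] = -ln(1-0.09) = -ln(0.91) = 0.0943
L[1] = -ln(0.659) = 0.417
L[2] = -ln(1-0.354) = -ln(0.646) = 0.437
mean = (0.0943 + 0.417 + 0.437)/3 = 0.3161

0.3161


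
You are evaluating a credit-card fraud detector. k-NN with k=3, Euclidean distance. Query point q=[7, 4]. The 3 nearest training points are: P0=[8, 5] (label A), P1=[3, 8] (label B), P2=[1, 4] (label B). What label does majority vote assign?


d(q,P0) = 1.4142  (label A)
d(q,P1) = 5.6569  (label B)
d(q,P2) = 6.0  (label B)
Votes: A=1, B=2
Majority → B

B


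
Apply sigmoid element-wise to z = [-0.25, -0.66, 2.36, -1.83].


σ(-0.25) = 1/(1+e^0.25) = 0.4378
σ(-0.66) = 1/(1+e^0.66) = 0.3407
σ(2.36) = 1/(1+e^-2.36) = 0.9137
σ(-1.83) = 1/(1+e^1.83) = 0.1382
result = [0.4378, 0.3407, 0.9137, 0.1382]

[0.4378, 0.3407, 0.9137, 0.1382]


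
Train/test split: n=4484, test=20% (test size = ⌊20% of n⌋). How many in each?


Test = ⌊4484·20/100⌋ = 896
Train = 4484 - 896 = 3588

Train: 3588, Test: 896


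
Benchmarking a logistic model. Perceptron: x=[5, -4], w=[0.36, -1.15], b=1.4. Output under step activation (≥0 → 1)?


z = (5)·(0.36) + (-4)·(-1.15) + 1.4
  = 7.8
step(z) = 1 (z≥0)

1


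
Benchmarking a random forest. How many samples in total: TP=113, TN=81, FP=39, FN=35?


Total = TP + TN + FP + FN
= 113 + 81 + 39 + 35
= 268
(Predicted positive: 152, predicted negative: 116)

268


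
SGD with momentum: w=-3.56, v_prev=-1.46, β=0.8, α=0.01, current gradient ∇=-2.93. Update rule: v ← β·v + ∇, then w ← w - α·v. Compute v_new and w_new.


v_new = 0.8·-1.46 - 2.93 = -1.168 - 2.93 = -4.098
w_new = -3.56 - 0.01·-4.098 = -3.56 + 0.04098 = -3.51902

v_new=-4.098, w_new=-3.51902


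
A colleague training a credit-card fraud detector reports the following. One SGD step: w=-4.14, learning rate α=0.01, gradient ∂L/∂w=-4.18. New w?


w_new = w - α·∇
= -4.14 - 0.01·-4.18
= -4.14 + 0.0418
= -4.0982

-4.0982


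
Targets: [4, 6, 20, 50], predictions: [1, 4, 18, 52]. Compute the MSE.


Squared errors: (4-1)²=9, (6-4)²=4, (20-18)²=4, (50-52)²=4
Sum = 21
MSE = 21/4 = 21/4

21/4


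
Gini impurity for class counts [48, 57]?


Probabilities: [48/105, 57/105] ≈ [0.4571, 0.5429]
Σpᵢ² = (2304 + 3249)/105² = 5553/11025
Gini = 1 - Σpᵢ² = 1 - 5553/11025 = 0.4963

0.4963


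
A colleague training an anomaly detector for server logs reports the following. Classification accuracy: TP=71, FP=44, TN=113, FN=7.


Accuracy = (TP+TN)/(TP+TN+FP+FN)
= (71+113)/(235)
= 184/235 = 78.3%

78.3%


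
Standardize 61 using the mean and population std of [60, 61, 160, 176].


μ = 114.25, σ = 54.048
z = (61 - 114.25)/54.048 = -0.9852

-0.9852


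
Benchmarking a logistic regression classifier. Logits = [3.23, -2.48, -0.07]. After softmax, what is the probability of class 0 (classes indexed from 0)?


Exponentials: e^3.23=25.2797, e^-2.48=0.0837, e^-0.07=0.9324
Sum = 26.2958
Softmax = [0.9614, 0.0032, 0.0355]
p[0] = 25.2797/26.2958 = 0.9614

0.9614


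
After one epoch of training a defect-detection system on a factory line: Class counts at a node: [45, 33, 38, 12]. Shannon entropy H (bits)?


Probabilities: [45/128, 33/128, 38/128, 12/128] ≈ [0.3516, 0.2578, 0.2969, 0.0938]
H = -((45/128)·log₂(45/128) + (33/128)·log₂(33/128) + (38/128)·log₂(38/128) + (12/128)·log₂(12/128))
  = 1.8747 bits

1.8747 bits


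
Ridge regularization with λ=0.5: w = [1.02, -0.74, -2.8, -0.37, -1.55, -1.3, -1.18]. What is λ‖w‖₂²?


‖w‖₂² = (1.02)² + (-0.74)² + (-2.8)² + (-0.37)² + (-1.55)² + (-1.3)² + (-1.18)²
     = 1.0404 + 0.5476 + 7.84 + 0.1369 + 2.4025 + 1.69 + 1.3924
     = 15.0498
λ·‖w‖₂² = 0.5·15.0498 = 7.5249

7.5249


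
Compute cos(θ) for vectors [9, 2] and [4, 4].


A·B = 9·4 + 2·4 = 44
‖A‖ = √85 = 9.2195, ‖B‖ = √32 = 5.6569
cos = 44/(√85·√32) = 44/√2720 = 0.8437

0.8437


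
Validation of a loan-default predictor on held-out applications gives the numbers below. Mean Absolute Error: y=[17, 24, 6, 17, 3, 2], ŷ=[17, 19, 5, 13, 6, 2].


Absolute errors: |17-17|=0, |24-19|=5, |6-5|=1, |17-13|=4, |3-6|=3, |2-2|=0
Sum = 13
MAE = 13/6 = 13/6

13/6


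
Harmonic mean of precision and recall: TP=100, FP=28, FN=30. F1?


Precision = 100/128 = 0.7812
Recall = 100/130 = 0.7692
F1 = 2·P·R/(P+R) = 2·TP/(2·TP+FP+FN) = 200/(200+28+30) = 200/258 = 0.7752

0.7752


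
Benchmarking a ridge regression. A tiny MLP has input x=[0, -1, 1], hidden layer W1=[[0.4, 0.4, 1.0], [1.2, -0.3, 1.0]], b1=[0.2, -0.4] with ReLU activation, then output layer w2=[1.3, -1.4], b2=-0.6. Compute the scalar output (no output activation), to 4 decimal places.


z1[0] = (0.4)·(0) + (0.4)·(-1) + (1.0)·(1) + 0.2 = 0.8
z1[1] = (1.2)·(0) + (-0.3)·(-1) + (1.0)·(1) - 0.4 = 0.9
h = ReLU(z1) = [0.8, 0.9]
output = (1.3)·(0.8) + (-1.4)·(0.9) - 0.6 = -0.82

-0.82


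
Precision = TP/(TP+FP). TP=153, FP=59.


Precision = TP/(TP+FP)
= 153/(153+59)
= 153/212 = 72.17%

72.17%


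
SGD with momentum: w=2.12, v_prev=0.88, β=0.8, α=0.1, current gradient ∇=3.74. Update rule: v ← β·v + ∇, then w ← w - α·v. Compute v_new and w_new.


v_new = 0.8·0.88 + 3.74 = 0.704 + 3.74 = 4.444
w_new = 2.12 - 0.1·4.444 = 2.12 - 0.4444 = 1.6756

v_new=4.444, w_new=1.6756


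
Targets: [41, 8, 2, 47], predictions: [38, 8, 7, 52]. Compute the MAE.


Absolute errors: |41-38|=3, |8-8|=0, |2-7|=5, |47-52|=5
Sum = 13
MAE = 13/4 = 13/4

13/4


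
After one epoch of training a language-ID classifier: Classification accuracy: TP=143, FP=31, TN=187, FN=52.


Accuracy = (TP+TN)/(TP+TN+FP+FN)
= (143+187)/(413)
= 330/413 = 79.9%

79.9%


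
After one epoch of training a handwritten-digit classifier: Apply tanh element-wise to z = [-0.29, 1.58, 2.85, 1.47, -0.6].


tanh(-0.29) = -0.2821
tanh(1.58) = 0.9186
tanh(2.85) = 0.9933
tanh(1.47) = 0.8996
tanh(-0.6) = -0.537
result = [-0.2821, 0.9186, 0.9933, 0.8996, -0.537]

[-0.2821, 0.9186, 0.9933, 0.8996, -0.537]


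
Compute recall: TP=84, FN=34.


Recall = TP/(TP+FN)
= 84/(84+34)
= 84/118 = 71.19%

71.19%


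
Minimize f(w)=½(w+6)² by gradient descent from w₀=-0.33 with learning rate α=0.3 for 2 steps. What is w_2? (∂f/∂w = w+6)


step 1: grad = -0.33+6 = 5.67; w = -0.33 - 0.3·(5.67) = -2.031
step 2: grad = -2.031+6 = 3.969; w = -2.031 - 0.3·(3.969) = -3.2217

-3.2217


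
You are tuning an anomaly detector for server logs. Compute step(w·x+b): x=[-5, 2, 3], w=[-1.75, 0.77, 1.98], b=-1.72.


z = (-5)·(-1.75) + (2)·(0.77) + (3)·(1.98) - 1.72
  = 14.51
step(z) = 1 (z≥0)

1


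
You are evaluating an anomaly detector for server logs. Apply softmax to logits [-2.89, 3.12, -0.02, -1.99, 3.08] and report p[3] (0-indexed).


Exponentials: e^-2.89=0.0556, e^3.12=22.6464, e^-0.02=0.9802, e^-1.99=0.1367, e^3.08=21.7584
Sum = 45.5773
Softmax = [0.0012, 0.4969, 0.0215, 0.003, 0.4774]
p[3] = 0.1367/45.5773 = 0.003

0.003


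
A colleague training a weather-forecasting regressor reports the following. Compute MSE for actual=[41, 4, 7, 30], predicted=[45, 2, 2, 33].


Squared errors: (41-45)²=16, (4-2)²=4, (7-2)²=25, (30-33)²=9
Sum = 54
MSE = 54/4 = 27/2

27/2


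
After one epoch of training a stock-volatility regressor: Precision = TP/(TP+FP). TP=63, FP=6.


Precision = TP/(TP+FP)
= 63/(63+6)
= 63/69 = 91.3%

91.3%


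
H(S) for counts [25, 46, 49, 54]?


Probabilities: [25/174, 46/174, 49/174, 54/174] ≈ [0.1437, 0.2644, 0.2816, 0.3103]
H = -((25/174)·log₂(25/174) + (46/174)·log₂(46/174) + (49/174)·log₂(49/174) + (54/174)·log₂(54/174))
  = 1.9483 bits

1.9483 bits


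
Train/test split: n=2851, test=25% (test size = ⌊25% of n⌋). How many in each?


Test = ⌊2851·25/100⌋ = 712
Train = 2851 - 712 = 2139

Train: 2139, Test: 712


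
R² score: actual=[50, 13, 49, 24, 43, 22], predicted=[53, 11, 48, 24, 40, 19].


ȳ = 33.5
SS_res = Σ(y-ŷ)² = 32
SS_tot = Σ(y-ȳ)² = 1245.5
R² = 1 - SS_res/SS_tot = 1 - 0.0257 = 0.9743

0.9743


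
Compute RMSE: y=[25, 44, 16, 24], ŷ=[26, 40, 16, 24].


MSE = 17/4 = 4.25
RMSE = √(17/4) = 2.0616

2.0616


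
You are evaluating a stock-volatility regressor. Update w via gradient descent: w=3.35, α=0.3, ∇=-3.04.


w_new = w - α·∇
= 3.35 - 0.3·-3.04
= 3.35 + 0.912
= 4.262

4.262


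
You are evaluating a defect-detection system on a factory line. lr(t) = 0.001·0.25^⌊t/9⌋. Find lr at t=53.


n_drops = ⌊53/9⌋ = 5
lr = 0.001·0.25^5 = 0.001·0.0009765625 = 0.0000009765625

0.0000009765625


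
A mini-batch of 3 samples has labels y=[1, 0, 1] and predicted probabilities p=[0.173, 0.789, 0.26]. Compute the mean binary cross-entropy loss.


L[0] = -ln(0.173) = 1.7545
L[1] = -ln(1-0.789) = -ln(0.211) = 1.5559
L[2] = -ln(0.26) = 1.3471
mean = (1.7545 + 1.5559 + 1.3471)/3 = 1.5525

1.5525


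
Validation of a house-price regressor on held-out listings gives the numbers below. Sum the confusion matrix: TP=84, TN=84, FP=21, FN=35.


Total = TP + TN + FP + FN
= 84 + 84 + 21 + 35
= 224
(Predicted positive: 105, predicted negative: 119)

224


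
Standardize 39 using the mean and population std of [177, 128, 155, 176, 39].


μ = 135, σ = 51.2055
z = (39 - 135)/51.2055 = -1.8748

-1.8748


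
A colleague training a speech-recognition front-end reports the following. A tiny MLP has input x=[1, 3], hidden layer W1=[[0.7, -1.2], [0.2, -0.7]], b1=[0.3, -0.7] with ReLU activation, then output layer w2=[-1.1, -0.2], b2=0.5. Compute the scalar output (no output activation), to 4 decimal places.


z1[0] = (0.7)·(1) + (-1.2)·(3) + 0.3 = -2.6
z1[1] = (0.2)·(1) + (-0.7)·(3) - 0.7 = -2.6
h = ReLU(z1) = [0.0, 0.0]
output = (-1.1)·(0.0) + (-0.2)·(0.0) + 0.5 = 0.5

0.5


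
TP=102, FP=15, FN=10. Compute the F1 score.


Precision = 102/117 = 0.8718
Recall = 102/112 = 0.9107
F1 = 2·P·R/(P+R) = 2·TP/(2·TP+FP+FN) = 204/(204+15+10) = 204/229 = 0.8908

0.8908


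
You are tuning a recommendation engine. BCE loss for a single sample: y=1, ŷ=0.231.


BCE = -[y·ln(p) + (1-y)·ln(1-p)]
= -1·ln(0.231) - 0
= -ln(0.231) = 1.4653

1.4653


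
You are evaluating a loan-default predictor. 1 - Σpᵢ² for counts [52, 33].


Probabilities: [52/85, 33/85] ≈ [0.6118, 0.3882]
Σpᵢ² = (2704 + 1089)/85² = 3793/7225
Gini = 1 - Σpᵢ² = 1 - 3793/7225 = 0.475

0.475


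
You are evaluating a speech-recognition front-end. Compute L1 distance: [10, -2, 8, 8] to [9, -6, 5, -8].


d = |10-9| + |-2+ 6| + |8-5| + |8+ 8|
  = 1 + 4 + 3 + 16
  = 24

24


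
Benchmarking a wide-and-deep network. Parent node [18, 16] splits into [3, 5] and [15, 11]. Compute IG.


Parent = [18, 16], H_parent = 0.9975
H_left = 0.9544 (n=8), H_right = 0.9829 (n=26)
H_children = (8/34)·0.9544 + (26/34)·0.9829 = 0.9762
IG = 0.9975 - 0.9762 = 0.0213

0.0213


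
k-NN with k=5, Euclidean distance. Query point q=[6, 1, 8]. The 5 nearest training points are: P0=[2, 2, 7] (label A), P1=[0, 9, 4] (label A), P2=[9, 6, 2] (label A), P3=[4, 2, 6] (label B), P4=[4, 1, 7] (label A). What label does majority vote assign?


d(q,P0) = 4.2426  (label A)
d(q,P1) = 10.7703  (label A)
d(q,P2) = 8.3666  (label A)
d(q,P3) = 3.0  (label B)
d(q,P4) = 2.2361  (label A)
Votes: A=4, B=1
Majority → A

A


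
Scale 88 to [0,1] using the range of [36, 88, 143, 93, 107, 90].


min=36, max=143
(88-36)/(143-36) = 52/107 = 0.486

0.486


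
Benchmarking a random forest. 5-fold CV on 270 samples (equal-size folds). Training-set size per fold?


Fold size = 270/5 = 54
Training per fold = 270 - 54 = 216

216


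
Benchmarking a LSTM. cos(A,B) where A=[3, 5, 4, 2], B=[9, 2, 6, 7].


A·B = 3·9 + 5·2 + 4·6 + 2·7 = 75
‖A‖ = √54 = 7.3485, ‖B‖ = √170 = 13.0384
cos = 75/(√54·√170) = 75/√9180 = 0.7828

0.7828


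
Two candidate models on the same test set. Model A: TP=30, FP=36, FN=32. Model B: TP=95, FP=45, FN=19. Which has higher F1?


Model A: P=30/66=0.4545, R=30/62=0.4839, F1=2PR/(P+R)=2TP/(2TP+FP+FN)=60/128=0.4688
Model B: P=95/140=0.6786, R=95/114=0.8333, F1=2PR/(P+R)=2TP/(2TP+FP+FN)=190/254=0.748
0.4688 < 0.748 → Model B

Model B


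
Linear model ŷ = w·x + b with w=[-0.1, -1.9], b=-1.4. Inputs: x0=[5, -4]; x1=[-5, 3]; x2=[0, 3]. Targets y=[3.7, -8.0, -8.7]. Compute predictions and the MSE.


ŷ0 = (-0.1)·(5) + (-1.9)·(-4) - 1.4 = 5.7
ŷ1 = (-0.1)·(-5) + (-1.9)·(3) - 1.4 = -6.6
ŷ2 = (-0.1)·(0) + (-1.9)·(3) - 1.4 = -7.1
errors² = [4.0, 1.96, 2.56]
MSE = 8.5200/3 = 2.84

2.84


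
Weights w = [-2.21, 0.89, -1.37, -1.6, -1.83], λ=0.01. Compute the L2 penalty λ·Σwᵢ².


‖w‖₂² = (-2.21)² + (0.89)² + (-1.37)² + (-1.6)² + (-1.83)²
     = 4.8841 + 0.7921 + 1.8769 + 2.56 + 3.3489
     = 13.462
λ·‖w‖₂² = 0.01·13.462 = 0.13462

0.13462


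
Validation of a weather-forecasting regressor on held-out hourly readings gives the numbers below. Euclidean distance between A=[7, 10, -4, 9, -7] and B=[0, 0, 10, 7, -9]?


d = √((7-0)² + (10-0)² + (-4-10)² + (9-7)² + (-7+ 9)²)
  = √(49 + 100 + 196 + 4 + 4)
  = √353 = 18.7883

18.7883


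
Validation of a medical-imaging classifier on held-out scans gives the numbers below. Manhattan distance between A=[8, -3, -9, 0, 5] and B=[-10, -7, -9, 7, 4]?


d = |8+ 10| + |-3+ 7| + |-9+ 9| + |0-7| + |5-4|
  = 18 + 4 + 0 + 7 + 1
  = 30

30


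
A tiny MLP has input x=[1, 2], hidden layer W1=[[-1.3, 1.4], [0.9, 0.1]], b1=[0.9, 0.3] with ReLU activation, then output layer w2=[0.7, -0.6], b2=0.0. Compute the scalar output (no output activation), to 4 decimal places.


z1[0] = (-1.3)·(1) + (1.4)·(2) + 0.9 = 2.4
z1[1] = (0.9)·(1) + (0.1)·(2) + 0.3 = 1.4
h = ReLU(z1) = [2.4, 1.4]
output = (0.7)·(2.4) + (-0.6)·(1.4) + 0.0 = 0.84

0.84


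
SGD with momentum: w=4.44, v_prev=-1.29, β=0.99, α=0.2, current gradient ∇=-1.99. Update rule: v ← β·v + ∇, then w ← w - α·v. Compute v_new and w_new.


v_new = 0.99·-1.29 - 1.99 = -1.2771 - 1.99 = -3.2671
w_new = 4.44 - 0.2·-3.2671 = 4.44 + 0.65342 = 5.09342

v_new=-3.2671, w_new=5.09342


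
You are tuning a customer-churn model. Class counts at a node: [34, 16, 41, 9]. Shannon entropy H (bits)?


Probabilities: [34/100, 16/100, 41/100, 9/100] ≈ [0.34, 0.16, 0.41, 0.09]
H = -((34/100)·log₂(34/100) + (16/100)·log₂(16/100) + (41/100)·log₂(41/100) + (9/100)·log₂(9/100))
  = 1.7922 bits

1.7922 bits


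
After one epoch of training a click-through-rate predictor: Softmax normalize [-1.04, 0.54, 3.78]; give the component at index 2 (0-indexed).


Exponentials: e^-1.04=0.3535, e^0.54=1.716, e^3.78=43.816
Sum = 45.8855
Softmax = [0.0077, 0.0374, 0.9549]
p[2] = 43.816/45.8855 = 0.9549

0.9549


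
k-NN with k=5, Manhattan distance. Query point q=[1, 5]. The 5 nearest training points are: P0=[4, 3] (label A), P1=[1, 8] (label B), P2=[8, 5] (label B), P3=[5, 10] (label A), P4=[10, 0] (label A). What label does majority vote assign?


d(q,P0) = 5  (label A)
d(q,P1) = 3  (label B)
d(q,P2) = 7  (label B)
d(q,P3) = 9  (label A)
d(q,P4) = 14  (label A)
Votes: A=3, B=2
Majority → A

A


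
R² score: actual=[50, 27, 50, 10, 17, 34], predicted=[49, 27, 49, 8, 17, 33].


ȳ = 31.3333
SS_res = Σ(y-ŷ)² = 7
SS_tot = Σ(y-ȳ)² = 1383.33
R² = 1 - SS_res/SS_tot = 1 - 0.0051 = 0.9949

0.9949


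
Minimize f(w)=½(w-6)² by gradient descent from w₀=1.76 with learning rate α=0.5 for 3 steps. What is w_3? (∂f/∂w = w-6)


step 1: grad = 1.76-6 = -4.24; w = 1.76 - 0.5·(-4.24) = 3.88
step 2: grad = 3.88-6 = -2.12; w = 3.88 - 0.5·(-2.12) = 4.94
step 3: grad = 4.94-6 = -1.06; w = 4.94 - 0.5·(-1.06) = 5.47

5.47


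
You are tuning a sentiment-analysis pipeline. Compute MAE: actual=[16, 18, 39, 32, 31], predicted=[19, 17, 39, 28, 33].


Absolute errors: |16-19|=3, |18-17|=1, |39-39|=0, |32-28|=4, |31-33|=2
Sum = 10
MAE = 10/5 = 2

2


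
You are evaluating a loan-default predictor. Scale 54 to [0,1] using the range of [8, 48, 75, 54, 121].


min=8, max=121
(54-8)/(121-8) = 46/113 = 0.4071

0.4071


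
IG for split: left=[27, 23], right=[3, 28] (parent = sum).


Parent = [30, 51], H_parent = 0.951
H_left = 0.9954 (n=50), H_right = 0.4587 (n=31)
H_children = (50/81)·0.9954 + (31/81)·0.4587 = 0.79
IG = 0.951 - 0.79 = 0.161

0.161


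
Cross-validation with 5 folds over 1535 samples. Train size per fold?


Fold size = 1535/5 = 307
Training per fold = 1535 - 307 = 1228

1228


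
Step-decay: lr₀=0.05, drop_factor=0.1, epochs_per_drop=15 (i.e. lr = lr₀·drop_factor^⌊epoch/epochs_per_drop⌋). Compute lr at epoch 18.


n_drops = ⌊18/15⌋ = 1
lr = 0.05·0.1^1 = 0.05·0.1 = 0.005

0.005


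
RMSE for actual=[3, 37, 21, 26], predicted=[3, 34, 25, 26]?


MSE = 25/4 = 6.25
RMSE = √(25/4) = 2.5

2.5


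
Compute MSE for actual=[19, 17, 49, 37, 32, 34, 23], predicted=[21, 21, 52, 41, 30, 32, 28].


Squared errors: (19-21)²=4, (17-21)²=16, (49-52)²=9, (37-41)²=16, (32-30)²=4, (34-32)²=4, (23-28)²=25
Sum = 78
MSE = 78/7 = 78/7

78/7


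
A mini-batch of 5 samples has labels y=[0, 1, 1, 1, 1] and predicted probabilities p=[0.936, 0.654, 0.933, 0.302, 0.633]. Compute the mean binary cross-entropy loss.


L[0] = -ln(1-0.936) = -ln(0.064) = 2.7489
L[1] = -ln(0.654) = 0.4246
L[2] = -ln(0.933) = 0.0694
L[3] = -ln(0.302) = 1.1973
L[4] = -ln(0.633) = 0.4573
mean = (2.7489 + 0.4246 + 0.0694 + 1.1973 + 0.4573)/5 = 0.9795

0.9795


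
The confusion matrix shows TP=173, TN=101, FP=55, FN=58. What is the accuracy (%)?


Accuracy = (TP+TN)/(TP+TN+FP+FN)
= (173+101)/(387)
= 274/387 = 70.8%

70.8%


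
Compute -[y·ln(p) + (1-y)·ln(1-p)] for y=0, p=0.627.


BCE = -[y·ln(p) + (1-y)·ln(1-p)]
= -0 - 1·ln(1-0.627)
= -ln(0.373) = 0.9862

0.9862


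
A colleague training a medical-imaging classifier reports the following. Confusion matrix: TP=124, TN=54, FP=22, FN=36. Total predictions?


Total = TP + TN + FP + FN
= 124 + 54 + 22 + 36
= 236
(Predicted positive: 146, predicted negative: 90)

236


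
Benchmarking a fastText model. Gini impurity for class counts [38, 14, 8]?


Probabilities: [38/60, 14/60, 8/60] ≈ [0.6333, 0.2333, 0.1333]
Σpᵢ² = (1444 + 196 + 64)/60² = 1704/3600
Gini = 1 - Σpᵢ² = 1 - 1704/3600 = 0.5267

0.5267


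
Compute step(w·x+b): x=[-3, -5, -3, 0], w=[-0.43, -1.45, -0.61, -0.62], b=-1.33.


z = (-3)·(-0.43) + (-5)·(-1.45) + (-3)·(-0.61) + (0)·(-0.62) - 1.33
  = 9.04
step(z) = 1 (z≥0)

1


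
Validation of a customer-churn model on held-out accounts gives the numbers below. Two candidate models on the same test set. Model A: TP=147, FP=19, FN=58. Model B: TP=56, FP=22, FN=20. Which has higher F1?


Model A: P=147/166=0.8855, R=147/205=0.7171, F1=2PR/(P+R)=2TP/(2TP+FP+FN)=294/371=0.7925
Model B: P=56/78=0.7179, R=56/76=0.7368, F1=2PR/(P+R)=2TP/(2TP+FP+FN)=112/154=0.7273
0.7925 > 0.7273 → Model A

Model A
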